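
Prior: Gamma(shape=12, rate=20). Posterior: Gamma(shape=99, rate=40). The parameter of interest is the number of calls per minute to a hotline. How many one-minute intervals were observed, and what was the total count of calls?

Gamma–Poisson conjugacy: posterior shape = α + Σxᵢ, posterior rate = β + n.
Matching: Σxᵢ = 99 − 12 = 87 and n = 40 − 20 = 20.

n = 20 one-minute intervals with total 87 calls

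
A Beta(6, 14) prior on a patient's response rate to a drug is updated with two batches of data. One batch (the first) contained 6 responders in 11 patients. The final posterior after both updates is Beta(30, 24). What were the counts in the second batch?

18 responders and 5 non-responders

Sequential conjugate updates are equivalent to a single update on the pooled data, so total successes = posterior α − prior α and total failures = posterior β − prior β.
Total across both batches: 30−6=24 responders, 24−14=10 non-responders.
Subtract the first batch: 24−6=18 responders and 10−5=5 non-responders.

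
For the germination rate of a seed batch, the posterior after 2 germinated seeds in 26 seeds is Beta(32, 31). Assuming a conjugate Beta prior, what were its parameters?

A Beta(a, b) prior with s successes and f failures in binomial data gives a Beta(a+s, b+f) posterior.
So a = 32 − 2 = 30 and b = 31 − 24 = 7.

Beta(30, 7)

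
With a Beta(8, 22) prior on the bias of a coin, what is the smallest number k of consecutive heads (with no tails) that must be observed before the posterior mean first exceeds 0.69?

k = 41

After k heads and 0 tails the posterior is Beta(8+k, 22), with mean (8+k)/(8+22+k).
Set (8+k)/(30+k) > 0.69 and solve: k > (0.69·30 − 8)/(1 − 0.69) = 40.968.
The smallest integer exceeding 40.968 is 41.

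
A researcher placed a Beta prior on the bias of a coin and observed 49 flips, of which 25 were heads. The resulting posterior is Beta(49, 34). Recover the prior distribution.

Beta(24, 10)

Beta is conjugate to the binomial likelihood: posterior = Beta(α+s, β+f).
So α = 49 − 25 = 24 and β = 34 − 24 = 10.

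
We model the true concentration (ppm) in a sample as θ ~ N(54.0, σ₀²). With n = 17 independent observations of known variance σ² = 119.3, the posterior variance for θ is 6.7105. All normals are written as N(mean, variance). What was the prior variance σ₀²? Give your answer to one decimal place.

σ₀² = 153.3

For the Normal–Normal model with known σ², precisions add: τ_n = τ₀ + n/σ².
So 1/σ₀² = 1/6.7105 − 17/119.3 = 0.149020 − 0.142498 = 0.006522.
Hence σ₀² = 1/0.006522 ≈ 153.3.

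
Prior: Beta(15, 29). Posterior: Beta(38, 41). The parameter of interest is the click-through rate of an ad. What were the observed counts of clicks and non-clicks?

A Beta(α, β) prior with s successes and f failures in binomial data gives a Beta(α+s, β+f) posterior.
So s = 38 − 15 = 23 and f = 41 − 29 = 12.

23 clicks and 12 non-clicks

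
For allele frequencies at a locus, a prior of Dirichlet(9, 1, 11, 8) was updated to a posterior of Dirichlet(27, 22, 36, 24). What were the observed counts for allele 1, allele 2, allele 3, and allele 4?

For a Dirichlet(α) prior with multinomial counts c, the posterior is Dirichlet(α + c) componentwise.
Counts are posterior − prior componentwise: 27−9=18, 22−1=21, 36−11=25, 24−8=16.

counts (18, 21, 25, 16)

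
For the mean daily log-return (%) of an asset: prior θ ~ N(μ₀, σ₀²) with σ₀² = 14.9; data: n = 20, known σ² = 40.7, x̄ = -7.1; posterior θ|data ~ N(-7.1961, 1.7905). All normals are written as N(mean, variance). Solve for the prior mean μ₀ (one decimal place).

μ₀ = -7.9

With known observation variance, the Normal–Normal posterior has precision τ_n = τ₀ + n/σ² and mean μ_n = (τ₀μ₀ + (n/σ²)x̄)/τ_n.
Here τ₀ = 1/14.9 = 0.067114 and τ_data = 20/40.7 = 0.491400, so τ_n = 0.558514.
Rearranging for μ₀: μ₀ = (μ_n·τ_n − τ_data·x̄)/τ₀ = (-7.1961·0.558514 − 0.491400·-7.1) / 0.067114 = -0.530183/0.067114 ≈ -7.9.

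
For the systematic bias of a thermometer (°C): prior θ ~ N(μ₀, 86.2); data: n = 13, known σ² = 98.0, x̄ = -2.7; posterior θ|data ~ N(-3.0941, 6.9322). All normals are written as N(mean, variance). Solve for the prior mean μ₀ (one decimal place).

μ₀ = -7.6

The posterior mean is a precision-weighted average: μ_n = (τ₀μ₀ + τ_data·x̄)/(τ₀+τ_data), with τ₀=1/σ₀² and τ_data=n/σ².
Here τ₀ = 1/86.2 = 0.011601 and τ_data = 13/98.0 = 0.132653, so τ_n = 0.144254.
Rearranging for μ₀: μ₀ = (μ_n·τ_n − τ_data·x̄)/τ₀ = (-3.0941·0.144254 − 0.132653·-2.7) / 0.011601 = -0.088173/0.011601 ≈ -7.6.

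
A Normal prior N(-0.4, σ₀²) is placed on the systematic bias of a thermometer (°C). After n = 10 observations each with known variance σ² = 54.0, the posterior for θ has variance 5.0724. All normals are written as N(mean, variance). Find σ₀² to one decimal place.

σ₀² = 83.6

Posterior precision equals prior precision plus data precision: 1/σ_n² = 1/σ₀² + n/σ².
So 1/σ₀² = 1/5.0724 − 10/54.0 = 0.197145 − 0.185185 = 0.011960.
Hence σ₀² = 1/0.011960 ≈ 83.6.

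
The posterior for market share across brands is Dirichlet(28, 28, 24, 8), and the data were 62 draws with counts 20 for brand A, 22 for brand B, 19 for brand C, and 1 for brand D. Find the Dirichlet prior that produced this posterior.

For a Dirichlet(α) prior with multinomial counts c, the posterior is Dirichlet(α + c) componentwise.
Subtract each count from the matching posterior parameter: 28−20=8, 28−22=6, 24−19=5, 8−1=7.

Dirichlet(8, 6, 5, 7)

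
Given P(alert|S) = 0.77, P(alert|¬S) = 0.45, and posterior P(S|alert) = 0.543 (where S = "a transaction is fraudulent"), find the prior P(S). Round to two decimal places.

In odds form, posterior odds = prior odds × likelihood ratio, so prior odds = posterior odds ÷ LR.
Posterior odds = 0.543/(1−0.543) = 1.1882. LR = 0.77/0.45 = 1.7111.
Prior odds = 1.1882/1.7111 = 0.6944, so P(S) = 0.6944/(1+0.6944) ≈ 0.41.

P(S) = 0.41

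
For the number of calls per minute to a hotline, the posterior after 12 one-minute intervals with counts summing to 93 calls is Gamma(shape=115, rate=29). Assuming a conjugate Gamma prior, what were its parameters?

Gamma–Poisson conjugacy: posterior shape = α + Σxᵢ, posterior rate = β + n.
So α = 115 − 93 = 22 and β = 29 − 12 = 17.

Gamma(shape=22, rate=17)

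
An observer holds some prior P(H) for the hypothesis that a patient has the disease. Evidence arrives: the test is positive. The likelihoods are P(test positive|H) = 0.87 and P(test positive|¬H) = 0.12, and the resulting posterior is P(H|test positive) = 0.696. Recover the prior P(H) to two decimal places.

P(H) = 0.24

In odds form, posterior odds = prior odds × likelihood ratio, so prior odds = posterior odds ÷ LR.
Posterior odds = 0.696/(1−0.696) = 2.2895. LR = 0.87/0.12 = 7.2500.
Prior odds = 2.2895/7.2500 = 0.3158, so P(H) = 0.3158/(1+0.3158) ≈ 0.24.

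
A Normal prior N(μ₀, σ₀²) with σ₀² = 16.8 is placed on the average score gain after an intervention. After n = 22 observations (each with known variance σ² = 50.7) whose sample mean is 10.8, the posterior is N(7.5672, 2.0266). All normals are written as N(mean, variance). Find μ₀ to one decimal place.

With known observation variance, the Normal–Normal posterior has precision τ_n = τ₀ + n/σ² and mean μ_n = (τ₀μ₀ + (n/σ²)x̄)/τ_n.
Here τ₀ = 1/16.8 = 0.059524 and τ_data = 22/50.7 = 0.433925, so τ_n = 0.493449.
Rearranging for μ₀: μ₀ = (μ_n·τ_n − τ_data·x̄)/τ₀ = (7.5672·0.493449 − 0.433925·10.8) / 0.059524 = -0.952363/0.059524 ≈ -16.0.

μ₀ = -16.0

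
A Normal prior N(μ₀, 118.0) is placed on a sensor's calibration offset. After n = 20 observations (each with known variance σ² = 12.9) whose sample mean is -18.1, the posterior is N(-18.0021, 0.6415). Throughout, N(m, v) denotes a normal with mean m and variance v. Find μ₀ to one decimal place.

With known observation variance, the Normal–Normal posterior has precision τ_n = τ₀ + n/σ² and mean μ_n = (τ₀μ₀ + (n/σ²)x̄)/τ_n.
Here τ₀ = 1/118.0 = 0.008475 and τ_data = 20/12.9 = 1.550388, so τ_n = 1.558863.
Rearranging for μ₀: μ₀ = (μ_n·τ_n − τ_data·x̄)/τ₀ = (-18.0021·1.558863 − 1.550388·-18.1) / 0.008475 = -0.000785/0.008475 ≈ -0.1.

μ₀ = -0.1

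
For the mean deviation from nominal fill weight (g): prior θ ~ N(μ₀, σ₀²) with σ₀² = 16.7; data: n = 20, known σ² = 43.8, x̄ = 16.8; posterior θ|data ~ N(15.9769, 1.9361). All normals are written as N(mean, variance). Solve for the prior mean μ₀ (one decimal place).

The posterior mean is a precision-weighted average: μ_n = (τ₀μ₀ + τ_data·x̄)/(τ₀+τ_data), with τ₀=1/σ₀² and τ_data=n/σ².
Here τ₀ = 1/16.7 = 0.059880 and τ_data = 20/43.8 = 0.456621, so τ_n = 0.516501.
Rearranging for μ₀: μ₀ = (μ_n·τ_n − τ_data·x̄)/τ₀ = (15.9769·0.516501 − 0.456621·16.8) / 0.059880 = 0.580852/0.059880 ≈ 9.7.

μ₀ = 9.7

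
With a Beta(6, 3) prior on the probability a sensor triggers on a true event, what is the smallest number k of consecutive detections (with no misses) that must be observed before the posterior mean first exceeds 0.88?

k = 17

After k detections and 0 misses the posterior is Beta(6+k, 3), with mean (6+k)/(6+3+k).
Set (6+k)/(9+k) > 0.88 and solve: k > (0.88·9 − 6)/(1 − 0.88) = 16.000.
The smallest integer exceeding 16.000 is 17, and checking k=17: (23)/(26) = 0.8846 > 0.88.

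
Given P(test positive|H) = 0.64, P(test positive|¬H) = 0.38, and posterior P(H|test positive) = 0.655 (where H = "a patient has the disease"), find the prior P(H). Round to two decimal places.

P(H) = 0.53

In odds form, posterior odds = prior odds × likelihood ratio, so prior odds = posterior odds ÷ LR.
Posterior odds = 0.655/(1−0.655) = 1.8986. LR = 0.64/0.38 = 1.6842.
Prior odds = 1.8986/1.6842 = 1.1273, so P(H) = 1.1273/(1+1.1273) ≈ 0.53.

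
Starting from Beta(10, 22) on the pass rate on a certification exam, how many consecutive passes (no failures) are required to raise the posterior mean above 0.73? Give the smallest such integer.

After k passes and 0 failures the posterior is Beta(10+k, 22), with mean (10+k)/(10+22+k).
Set (10+k)/(32+k) > 0.73 and solve: k > (0.73·32 − 10)/(1 − 0.73) = 49.481.
The smallest integer exceeding 49.481 is 50, and checking k=50: (60)/(82) = 0.7317 > 0.73.

k = 50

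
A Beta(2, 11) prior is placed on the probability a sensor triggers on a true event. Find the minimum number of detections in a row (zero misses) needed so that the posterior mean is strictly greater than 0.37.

k = 5

After k detections and 0 misses the posterior is Beta(2+k, 11), with mean (2+k)/(2+11+k).
Set (2+k)/(13+k) > 0.37 and solve: k > (0.37·13 − 2)/(1 − 0.37) = 4.460.
The smallest integer exceeding 4.460 is 5, and checking k=5: (7)/(18) = 0.3889 > 0.37.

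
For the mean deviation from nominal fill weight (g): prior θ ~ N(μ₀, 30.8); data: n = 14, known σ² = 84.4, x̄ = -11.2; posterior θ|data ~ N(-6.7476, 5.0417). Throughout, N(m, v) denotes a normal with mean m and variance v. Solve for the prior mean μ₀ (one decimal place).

μ₀ = 16.0

With known observation variance, the Normal–Normal posterior has precision τ_n = τ₀ + n/σ² and mean μ_n = (τ₀μ₀ + (n/σ²)x̄)/τ_n.
Here τ₀ = 1/30.8 = 0.032468 and τ_data = 14/84.4 = 0.165877, so τ_n = 0.198345.
Rearranging for μ₀: μ₀ = (μ_n·τ_n − τ_data·x̄)/τ₀ = (-6.7476·0.198345 − 0.165877·-11.2) / 0.032468 = 0.519470/0.032468 ≈ 16.0.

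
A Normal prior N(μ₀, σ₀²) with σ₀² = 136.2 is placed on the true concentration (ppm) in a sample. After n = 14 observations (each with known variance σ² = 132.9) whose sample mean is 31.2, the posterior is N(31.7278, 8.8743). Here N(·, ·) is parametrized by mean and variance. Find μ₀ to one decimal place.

With known observation variance, the Normal–Normal posterior has precision τ_n = τ₀ + n/σ² and mean μ_n = (τ₀μ₀ + (n/σ²)x̄)/τ_n.
Here τ₀ = 1/136.2 = 0.007342 and τ_data = 14/132.9 = 0.105342, so τ_n = 0.112684.
Rearranging for μ₀: μ₀ = (μ_n·τ_n − τ_data·x̄)/τ₀ = (31.7278·0.112684 − 0.105342·31.2) / 0.007342 = 0.288545/0.007342 ≈ 39.3.

μ₀ = 39.3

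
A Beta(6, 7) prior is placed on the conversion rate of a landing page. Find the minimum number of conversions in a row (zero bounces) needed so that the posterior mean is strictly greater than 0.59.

After k conversions and 0 bounces the posterior is Beta(6+k, 7), with mean (6+k)/(6+7+k).
Set (6+k)/(13+k) > 0.59 and solve: k > (0.59·13 − 6)/(1 − 0.59) = 4.073.
The smallest integer exceeding 4.073 is 5, and checking k=5: (11)/(18) = 0.6111 > 0.59.

k = 5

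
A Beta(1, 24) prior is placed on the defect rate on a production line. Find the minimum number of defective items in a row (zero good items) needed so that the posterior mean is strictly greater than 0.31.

After k defective items and 0 good items the posterior is Beta(1+k, 24), with mean (1+k)/(1+24+k).
Set (1+k)/(25+k) > 0.31 and solve: k > (0.31·25 − 1)/(1 − 0.31) = 9.783.
The smallest integer exceeding 9.783 is 10.

k = 10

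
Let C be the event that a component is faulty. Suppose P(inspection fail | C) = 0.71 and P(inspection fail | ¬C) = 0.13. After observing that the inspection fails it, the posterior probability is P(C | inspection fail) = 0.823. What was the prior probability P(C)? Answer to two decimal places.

In odds form, posterior odds = prior odds × likelihood ratio, so prior odds = posterior odds ÷ LR.
Posterior odds = 0.823/(1−0.823) = 4.6497. LR = 0.71/0.13 = 5.4615.
Prior odds = 4.6497/5.4615 = 0.8514, so P(C) = 0.8514/(1+0.8514) ≈ 0.46.

P(C) = 0.46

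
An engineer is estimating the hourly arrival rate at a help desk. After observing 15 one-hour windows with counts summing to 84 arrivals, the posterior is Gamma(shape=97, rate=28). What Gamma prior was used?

A Gamma(α, β) prior (rate parametrization) on a Poisson rate with n observations summing to S gives posterior Gamma(α+S, β+n).
So α = 97 − 84 = 13 and β = 28 − 15 = 13.

Gamma(shape=13, rate=13)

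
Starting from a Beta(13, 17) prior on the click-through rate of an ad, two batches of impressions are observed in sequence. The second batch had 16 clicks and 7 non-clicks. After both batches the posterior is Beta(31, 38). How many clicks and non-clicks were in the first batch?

2 clicks and 14 non-clicks

Because Beta–binomial updating is additive in the counts, the combined data contributed (α_post−α_prior, β_post−β_prior) successes and failures.
Total across both batches: 31−13=18 clicks, 38−17=21 non-clicks.
Subtract the second batch: 18−16=2 clicks and 21−7=14 non-clicks.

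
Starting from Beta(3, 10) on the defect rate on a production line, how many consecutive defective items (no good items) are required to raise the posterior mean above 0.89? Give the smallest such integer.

After k defective items and 0 good items the posterior is Beta(3+k, 10), with mean (3+k)/(3+10+k).
Set (3+k)/(13+k) > 0.89 and solve: k > (0.89·13 − 3)/(1 − 0.89) = 77.909.
The smallest integer exceeding 77.909 is 78, and checking k=78: (81)/(91) = 0.8901 > 0.89.

k = 78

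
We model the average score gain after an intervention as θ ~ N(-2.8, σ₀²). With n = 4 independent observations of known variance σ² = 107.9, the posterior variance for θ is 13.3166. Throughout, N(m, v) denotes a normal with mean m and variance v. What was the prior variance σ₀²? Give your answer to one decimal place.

σ₀² = 26.3

For the Normal–Normal model with known σ², precisions add: τ_n = τ₀ + n/σ².
So 1/σ₀² = 1/13.3166 − 4/107.9 = 0.075094 − 0.037071 = 0.038023.
Hence σ₀² = 1/0.038023 ≈ 26.3.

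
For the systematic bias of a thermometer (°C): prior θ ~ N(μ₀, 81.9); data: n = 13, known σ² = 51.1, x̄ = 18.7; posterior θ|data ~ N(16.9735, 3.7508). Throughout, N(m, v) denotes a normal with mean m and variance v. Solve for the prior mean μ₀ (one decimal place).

μ₀ = -19.0

With known observation variance, the Normal–Normal posterior has precision τ_n = τ₀ + n/σ² and mean μ_n = (τ₀μ₀ + (n/σ²)x̄)/τ_n.
Here τ₀ = 1/81.9 = 0.012210 and τ_data = 13/51.1 = 0.254403, so τ_n = 0.266613.
Rearranging for μ₀: μ₀ = (μ_n·τ_n − τ_data·x̄)/τ₀ = (16.9735·0.266613 − 0.254403·18.7) / 0.012210 = -0.231980/0.012210 ≈ -19.0.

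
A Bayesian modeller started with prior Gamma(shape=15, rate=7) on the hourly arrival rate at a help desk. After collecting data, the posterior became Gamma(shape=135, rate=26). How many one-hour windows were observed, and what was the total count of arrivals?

A Gamma(α, β) prior (rate parametrization) on a Poisson rate with n observations summing to S gives posterior Gamma(α+S, β+n).
Matching: Σxᵢ = 135 − 15 = 120 and n = 26 − 7 = 19.

n = 19 one-hour windows with total 120 arrivals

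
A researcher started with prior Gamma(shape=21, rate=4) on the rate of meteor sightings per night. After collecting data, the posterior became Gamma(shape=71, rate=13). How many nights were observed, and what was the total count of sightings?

Gamma–Poisson conjugacy: posterior shape = α + Σxᵢ, posterior rate = β + n.
Matching: Σxᵢ = 71 − 21 = 50 and n = 13 − 4 = 9.

n = 9 nights with total 50 sightings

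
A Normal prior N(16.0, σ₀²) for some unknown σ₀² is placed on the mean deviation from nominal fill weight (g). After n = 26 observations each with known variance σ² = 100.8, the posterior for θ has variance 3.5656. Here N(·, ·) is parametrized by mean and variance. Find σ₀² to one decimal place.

σ₀² = 44.4

Posterior precision equals prior precision plus data precision: 1/σ_n² = 1/σ₀² + n/σ².
So 1/σ₀² = 1/3.5656 − 26/100.8 = 0.280458 − 0.257937 = 0.022521.
Hence σ₀² = 1/0.022521 ≈ 44.4.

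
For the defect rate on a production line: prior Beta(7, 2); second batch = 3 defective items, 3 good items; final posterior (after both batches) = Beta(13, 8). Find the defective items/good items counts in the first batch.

3 defective items and 3 good items

Sequential conjugate updates are equivalent to a single update on the pooled data, so total successes = posterior α − prior α and total failures = posterior β − prior β.
Total across both batches: 13−7=6 defective items, 8−2=6 good items.
Subtract the second batch: 6−3=3 defective items and 6−3=3 good items.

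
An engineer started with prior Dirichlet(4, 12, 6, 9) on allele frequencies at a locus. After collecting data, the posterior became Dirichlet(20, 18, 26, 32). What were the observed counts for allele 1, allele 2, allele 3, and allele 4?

counts (16, 6, 20, 23)

For a Dirichlet(α) prior with multinomial counts c, the posterior is Dirichlet(α + c) componentwise.
Counts are posterior − prior componentwise: 20−4=16, 18−12=6, 26−6=20, 32−9=23.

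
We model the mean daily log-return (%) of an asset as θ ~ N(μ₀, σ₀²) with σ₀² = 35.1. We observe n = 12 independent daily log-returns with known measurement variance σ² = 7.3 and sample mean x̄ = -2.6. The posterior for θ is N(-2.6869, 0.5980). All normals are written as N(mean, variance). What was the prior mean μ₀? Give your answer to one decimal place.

With known observation variance, the Normal–Normal posterior has precision τ_n = τ₀ + n/σ² and mean μ_n = (τ₀μ₀ + (n/σ²)x̄)/τ_n.
Here τ₀ = 1/35.1 = 0.028490 and τ_data = 12/7.3 = 1.643836, so τ_n = 1.672326.
Rearranging for μ₀: μ₀ = (μ_n·τ_n − τ_data·x̄)/τ₀ = (-2.6869·1.672326 − 1.643836·-2.6) / 0.028490 = -0.219399/0.028490 ≈ -7.7.

μ₀ = -7.7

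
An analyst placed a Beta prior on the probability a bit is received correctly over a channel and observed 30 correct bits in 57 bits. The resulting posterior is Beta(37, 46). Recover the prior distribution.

Under Beta–binomial conjugacy the posterior parameters are (a+s, b+f).
So a = 37 − 30 = 7 and b = 46 − 27 = 19.

Beta(7, 19)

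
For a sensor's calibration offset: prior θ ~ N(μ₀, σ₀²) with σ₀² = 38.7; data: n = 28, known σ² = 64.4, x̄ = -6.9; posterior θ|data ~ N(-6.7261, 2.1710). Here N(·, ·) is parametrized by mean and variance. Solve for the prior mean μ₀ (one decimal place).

The posterior mean is a precision-weighted average: μ_n = (τ₀μ₀ + τ_data·x̄)/(τ₀+τ_data), with τ₀=1/σ₀² and τ_data=n/σ².
Here τ₀ = 1/38.7 = 0.025840 and τ_data = 28/64.4 = 0.434783, so τ_n = 0.460623.
Rearranging for μ₀: μ₀ = (μ_n·τ_n − τ_data·x̄)/τ₀ = (-6.7261·0.460623 − 0.434783·-6.9) / 0.025840 = -0.098194/0.025840 ≈ -3.8.

μ₀ = -3.8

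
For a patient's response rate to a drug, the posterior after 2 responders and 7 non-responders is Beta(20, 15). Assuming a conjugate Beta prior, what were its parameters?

Beta(18, 8)

Under Beta–binomial conjugacy the posterior parameters are (a+s, b+f).
Subtract the data counts: 20−2=18, 15−7=8.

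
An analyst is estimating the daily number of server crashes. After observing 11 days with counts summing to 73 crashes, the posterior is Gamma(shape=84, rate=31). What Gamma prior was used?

A Gamma(α, β) prior (rate parametrization) on a Poisson rate with n observations summing to S gives posterior Gamma(α+S, β+n).
So α = 84 − 73 = 11 and β = 31 − 11 = 20.

Gamma(shape=11, rate=20)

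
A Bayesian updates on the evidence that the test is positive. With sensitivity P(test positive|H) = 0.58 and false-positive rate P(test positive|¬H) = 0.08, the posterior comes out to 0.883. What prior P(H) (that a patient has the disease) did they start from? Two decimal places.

P(H) = 0.51

In odds form, posterior odds = prior odds × likelihood ratio, so prior odds = posterior odds ÷ LR.
Posterior odds = 0.883/(1−0.883) = 7.5470. LR = 0.58/0.08 = 7.2500.
Prior odds = 7.5470/7.2500 = 1.0410, so P(H) = 1.0410/(1+1.0410) ≈ 0.51.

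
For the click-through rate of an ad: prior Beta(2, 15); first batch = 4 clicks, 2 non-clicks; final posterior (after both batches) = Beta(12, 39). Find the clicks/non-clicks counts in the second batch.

Sequential conjugate updates are equivalent to a single update on the pooled data, so total successes = posterior α − prior α and total failures = posterior β − prior β.
Total across both batches: 12−2=10 clicks, 39−15=24 non-clicks.
Subtract the first batch: 10−4=6 clicks and 24−2=22 non-clicks.

6 clicks and 22 non-clicks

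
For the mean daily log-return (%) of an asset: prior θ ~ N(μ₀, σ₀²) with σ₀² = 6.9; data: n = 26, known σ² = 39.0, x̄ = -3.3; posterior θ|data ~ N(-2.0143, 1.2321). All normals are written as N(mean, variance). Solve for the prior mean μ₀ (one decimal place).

μ₀ = 3.9

With known observation variance, the Normal–Normal posterior has precision τ_n = τ₀ + n/σ² and mean μ_n = (τ₀μ₀ + (n/σ²)x̄)/τ_n.
Here τ₀ = 1/6.9 = 0.144928 and τ_data = 26/39.0 = 0.666667, so τ_n = 0.811595.
Rearranging for μ₀: μ₀ = (μ_n·τ_n − τ_data·x̄)/τ₀ = (-2.0143·0.811595 − 0.666667·-3.3) / 0.144928 = 0.565205/0.144928 ≈ 3.9.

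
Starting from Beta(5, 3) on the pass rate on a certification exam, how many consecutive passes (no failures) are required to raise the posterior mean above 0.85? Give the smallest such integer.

k = 13

After k passes and 0 failures the posterior is Beta(5+k, 3), with mean (5+k)/(5+3+k).
Set (5+k)/(8+k) > 0.85 and solve: k > (0.85·8 − 5)/(1 − 0.85) = 12.000.
The smallest integer exceeding 12.000 is 13, and checking k=13: (18)/(21) = 0.8571 > 0.85.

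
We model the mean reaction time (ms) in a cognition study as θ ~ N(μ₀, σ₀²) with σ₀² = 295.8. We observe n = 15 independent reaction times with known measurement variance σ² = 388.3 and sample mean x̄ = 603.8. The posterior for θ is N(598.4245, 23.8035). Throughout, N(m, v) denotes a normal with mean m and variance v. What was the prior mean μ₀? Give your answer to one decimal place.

With known observation variance, the Normal–Normal posterior has precision τ_n = τ₀ + n/σ² and mean μ_n = (τ₀μ₀ + (n/σ²)x̄)/τ_n.
Here τ₀ = 1/295.8 = 0.003381 and τ_data = 15/388.3 = 0.038630, so τ_n = 0.042011.
Rearranging for μ₀: μ₀ = (μ_n·τ_n − τ_data·x̄)/τ₀ = (598.4245·0.042011 − 0.038630·603.8) / 0.003381 = 1.815618/0.003381 ≈ 537.0.

μ₀ = 537.0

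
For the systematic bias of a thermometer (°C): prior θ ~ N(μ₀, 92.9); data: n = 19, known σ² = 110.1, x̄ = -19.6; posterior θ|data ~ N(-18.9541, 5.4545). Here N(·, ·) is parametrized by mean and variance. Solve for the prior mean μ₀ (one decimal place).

The posterior mean is a precision-weighted average: μ_n = (τ₀μ₀ + τ_data·x̄)/(τ₀+τ_data), with τ₀=1/σ₀² and τ_data=n/σ².
Here τ₀ = 1/92.9 = 0.010764 and τ_data = 19/110.1 = 0.172570, so τ_n = 0.183334.
Rearranging for μ₀: μ₀ = (μ_n·τ_n − τ_data·x̄)/τ₀ = (-18.9541·0.183334 − 0.172570·-19.6) / 0.010764 = -0.092559/0.010764 ≈ -8.6.

μ₀ = -8.6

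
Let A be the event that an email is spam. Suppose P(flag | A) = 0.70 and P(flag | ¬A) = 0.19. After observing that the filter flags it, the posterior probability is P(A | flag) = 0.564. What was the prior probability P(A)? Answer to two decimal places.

P(A) = 0.26

In odds form, posterior odds = prior odds × likelihood ratio, so prior odds = posterior odds ÷ LR.
Posterior odds = 0.564/(1−0.564) = 1.2936. LR = 0.70/0.19 = 3.6842.
Prior odds = 1.2936/3.6842 = 0.3511, so P(A) = 0.3511/(1+0.3511) ≈ 0.26.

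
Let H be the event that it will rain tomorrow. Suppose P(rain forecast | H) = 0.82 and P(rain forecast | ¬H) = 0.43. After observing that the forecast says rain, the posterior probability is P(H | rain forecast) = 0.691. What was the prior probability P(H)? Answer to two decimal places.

Bayes' rule in odds form gives O(H|E) = O(H)·[P(E|H)/P(E|¬H)], hence O(H) = O(H|E)/LR.
Posterior odds = 0.691/(1−0.691) = 2.2362. LR = 0.82/0.43 = 1.9070.
Prior odds = 2.2362/1.9070 = 1.1726, so P(H) = 1.1726/(1+1.1726) ≈ 0.54.

P(H) = 0.54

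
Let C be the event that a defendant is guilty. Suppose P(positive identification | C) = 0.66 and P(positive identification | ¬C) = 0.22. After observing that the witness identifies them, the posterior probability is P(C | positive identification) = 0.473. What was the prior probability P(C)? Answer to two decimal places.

Bayes' rule in odds form gives O(C|E) = O(C)·[P(E|C)/P(E|¬C)], hence O(C) = O(C|E)/LR.
Posterior odds = 0.473/(1−0.473) = 0.8975. LR = 0.66/0.22 = 3.0000.
Prior odds = 0.8975/3.0000 = 0.2992, so P(C) = 0.2992/(1+0.2992) ≈ 0.23.

P(C) = 0.23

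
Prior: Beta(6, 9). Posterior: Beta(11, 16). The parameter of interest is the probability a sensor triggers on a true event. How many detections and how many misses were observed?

Under Beta–binomial conjugacy the posterior parameters are (a+s, b+f).
Match parameters: s=11−6=5, f=16−9=7.

5 detections and 7 misses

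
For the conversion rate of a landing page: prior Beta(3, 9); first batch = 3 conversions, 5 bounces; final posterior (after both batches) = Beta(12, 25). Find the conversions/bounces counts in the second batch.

6 conversions and 11 bounces

Sequential conjugate updates are equivalent to a single update on the pooled data, so total successes = posterior α − prior α and total failures = posterior β − prior β.
Total across both batches: 12−3=9 conversions, 25−9=16 bounces.
Subtract the first batch: 9−3=6 conversions and 16−5=11 bounces.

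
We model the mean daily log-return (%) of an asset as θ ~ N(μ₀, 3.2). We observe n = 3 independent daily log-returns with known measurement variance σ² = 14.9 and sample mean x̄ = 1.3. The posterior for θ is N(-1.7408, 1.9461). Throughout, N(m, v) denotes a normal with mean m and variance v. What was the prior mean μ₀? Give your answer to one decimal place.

The posterior mean is a precision-weighted average: μ_n = (τ₀μ₀ + τ_data·x̄)/(τ₀+τ_data), with τ₀=1/σ₀² and τ_data=n/σ².
Here τ₀ = 1/3.2 = 0.312500 and τ_data = 3/14.9 = 0.201342, so τ_n = 0.513842.
Rearranging for μ₀: μ₀ = (μ_n·τ_n − τ_data·x̄)/τ₀ = (-1.7408·0.513842 − 0.201342·1.3) / 0.312500 = -1.156241/0.312500 ≈ -3.7.

μ₀ = -3.7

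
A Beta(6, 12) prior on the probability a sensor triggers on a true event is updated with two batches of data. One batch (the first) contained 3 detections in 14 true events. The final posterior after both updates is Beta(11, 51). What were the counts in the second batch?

Sequential conjugate updates are equivalent to a single update on the pooled data, so total successes = posterior α − prior α and total failures = posterior β − prior β.
Total across both batches: 11−6=5 detections, 51−12=39 misses.
Subtract the first batch: 5−3=2 detections and 39−11=28 misses.

2 detections and 28 misses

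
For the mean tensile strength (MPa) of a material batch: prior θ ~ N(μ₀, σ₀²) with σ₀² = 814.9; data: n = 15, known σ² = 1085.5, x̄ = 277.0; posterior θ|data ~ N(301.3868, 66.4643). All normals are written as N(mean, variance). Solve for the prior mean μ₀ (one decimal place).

The posterior mean is a precision-weighted average: μ_n = (τ₀μ₀ + τ_data·x̄)/(τ₀+τ_data), with τ₀=1/σ₀² and τ_data=n/σ².
Here τ₀ = 1/814.9 = 0.001227 and τ_data = 15/1085.5 = 0.013819, so τ_n = 0.015046.
Rearranging for μ₀: μ₀ = (μ_n·τ_n − τ_data·x̄)/τ₀ = (301.3868·0.015046 − 0.013819·277.0) / 0.001227 = 0.706803/0.001227 ≈ 576.0.

μ₀ = 576.0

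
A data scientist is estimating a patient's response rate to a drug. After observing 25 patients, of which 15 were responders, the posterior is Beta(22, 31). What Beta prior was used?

Under Beta–binomial conjugacy the posterior parameters are (a+s, b+f).
So a = 22 − 15 = 7 and b = 31 − 10 = 21.

Beta(7, 21)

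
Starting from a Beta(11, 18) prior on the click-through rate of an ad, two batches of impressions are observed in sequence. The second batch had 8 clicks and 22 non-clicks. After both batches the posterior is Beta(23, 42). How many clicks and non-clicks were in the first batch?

Sequential conjugate updates are equivalent to a single update on the pooled data, so total successes = posterior α − prior α and total failures = posterior β − prior β.
Total across both batches: 23−11=12 clicks, 42−18=24 non-clicks.
Subtract the second batch: 12−8=4 clicks and 24−22=2 non-clicks.

4 clicks and 2 non-clicks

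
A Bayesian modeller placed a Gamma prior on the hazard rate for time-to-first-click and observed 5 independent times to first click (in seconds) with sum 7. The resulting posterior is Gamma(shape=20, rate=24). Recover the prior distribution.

Gamma(shape=15, rate=17)

For an exponential likelihood with a Gamma(α, β) prior on the rate, n observations with total T give posterior Gamma(α+n, β+T).
So α = 20 − 5 = 15 and β = 24 − 7 = 17.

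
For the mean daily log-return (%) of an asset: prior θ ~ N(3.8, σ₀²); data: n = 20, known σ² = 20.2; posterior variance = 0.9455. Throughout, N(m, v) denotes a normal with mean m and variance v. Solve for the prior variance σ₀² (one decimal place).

For the Normal–Normal model with known σ², precisions add: τ_n = τ₀ + n/σ².
So 1/σ₀² = 1/0.9455 − 20/20.2 = 1.057641 − 0.990099 = 0.067542.
Hence σ₀² = 1/0.067542 ≈ 14.8.

σ₀² = 14.8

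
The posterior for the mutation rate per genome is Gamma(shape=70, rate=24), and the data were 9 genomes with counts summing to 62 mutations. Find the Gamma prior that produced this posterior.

Gamma(shape=8, rate=15)

Gamma–Poisson conjugacy: posterior shape = α + Σxᵢ, posterior rate = β + n.
So α = 70 − 62 = 8 and β = 24 − 9 = 15.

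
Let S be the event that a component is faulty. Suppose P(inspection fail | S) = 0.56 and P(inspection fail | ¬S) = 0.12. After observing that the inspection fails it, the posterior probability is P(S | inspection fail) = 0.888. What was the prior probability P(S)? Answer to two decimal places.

P(S) = 0.63

In odds form, posterior odds = prior odds × likelihood ratio, so prior odds = posterior odds ÷ LR.
Posterior odds = 0.888/(1−0.888) = 7.9286. LR = 0.56/0.12 = 4.6667.
Prior odds = 7.9286/4.6667 = 1.6990, so P(S) = 1.6990/(1+1.6990) ≈ 0.63.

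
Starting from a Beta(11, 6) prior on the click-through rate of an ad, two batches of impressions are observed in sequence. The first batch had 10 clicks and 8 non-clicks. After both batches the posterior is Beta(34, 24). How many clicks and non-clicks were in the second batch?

13 clicks and 10 non-clicks

Because Beta–binomial updating is additive in the counts, the combined data contributed (α_post−α_prior, β_post−β_prior) successes and failures.
Total across both batches: 34−11=23 clicks, 24−6=18 non-clicks.
Subtract the first batch: 23−10=13 clicks and 18−8=10 non-clicks.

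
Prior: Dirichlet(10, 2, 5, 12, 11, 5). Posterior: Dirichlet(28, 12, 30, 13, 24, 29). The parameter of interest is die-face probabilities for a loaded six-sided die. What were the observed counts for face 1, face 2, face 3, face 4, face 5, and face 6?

counts (18, 10, 25, 1, 13, 24)

For a Dirichlet(α) prior with multinomial counts c, the posterior is Dirichlet(α + c) componentwise.
Counts are posterior − prior componentwise: 28−10=18, 12−2=10, 30−5=25, 13−12=1, 24−11=13, 29−5=24.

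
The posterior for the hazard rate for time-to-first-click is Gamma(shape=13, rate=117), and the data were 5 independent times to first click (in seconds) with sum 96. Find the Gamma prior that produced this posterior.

Gamma–exponential conjugacy: posterior shape = α + n, posterior rate = β + Σtᵢ.
So α = 13 − 5 = 8 and β = 117 − 96 = 21.

Gamma(shape=8, rate=21)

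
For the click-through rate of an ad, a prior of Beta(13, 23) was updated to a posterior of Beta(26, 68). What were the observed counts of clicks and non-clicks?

A Beta(α, β) prior with s successes and f failures in binomial data gives a Beta(α+s, β+f) posterior.
So s = 26 − 13 = 13 and f = 68 − 23 = 45.

13 clicks and 45 non-clicks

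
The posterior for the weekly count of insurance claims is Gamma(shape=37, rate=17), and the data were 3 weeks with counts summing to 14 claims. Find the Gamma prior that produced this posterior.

Gamma–Poisson conjugacy: posterior shape = α + Σxᵢ, posterior rate = β + n.
So α = 37 − 14 = 23 and β = 17 − 3 = 14.

Gamma(shape=23, rate=14)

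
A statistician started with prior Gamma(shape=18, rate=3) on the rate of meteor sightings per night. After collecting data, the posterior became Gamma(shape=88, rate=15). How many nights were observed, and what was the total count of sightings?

A Gamma(α, β) prior (rate parametrization) on a Poisson rate with n observations summing to S gives posterior Gamma(α+S, β+n).
Matching: Σxᵢ = 88 − 18 = 70 and n = 15 − 3 = 12.

n = 12 nights with total 70 sightings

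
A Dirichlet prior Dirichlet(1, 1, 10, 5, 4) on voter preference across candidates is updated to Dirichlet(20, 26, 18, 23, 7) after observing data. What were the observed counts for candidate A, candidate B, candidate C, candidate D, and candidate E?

For a Dirichlet(α) prior with multinomial counts c, the posterior is Dirichlet(α + c) componentwise.
Counts are posterior − prior componentwise: 20−1=19, 26−1=25, 18−10=8, 23−5=18, 7−4=3.

counts (19, 25, 8, 18, 3)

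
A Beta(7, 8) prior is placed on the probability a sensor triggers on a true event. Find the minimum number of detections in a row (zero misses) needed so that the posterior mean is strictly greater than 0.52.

After k detections and 0 misses the posterior is Beta(7+k, 8), with mean (7+k)/(7+8+k).
Set (7+k)/(15+k) > 0.52 and solve: k > (0.52·15 − 7)/(1 − 0.52) = 1.667.
The smallest integer exceeding 1.667 is 2, and checking k=2: (9)/(17) = 0.5294 > 0.52.

k = 2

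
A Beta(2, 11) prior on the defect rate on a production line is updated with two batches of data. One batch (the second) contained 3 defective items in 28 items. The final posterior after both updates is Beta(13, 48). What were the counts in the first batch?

8 defective items and 12 good items

Because Beta–binomial updating is additive in the counts, the combined data contributed (α_post−α_prior, β_post−β_prior) successes and failures.
Total across both batches: 13−2=11 defective items, 48−11=37 good items.
Subtract the second batch: 11−3=8 defective items and 37−25=12 good items.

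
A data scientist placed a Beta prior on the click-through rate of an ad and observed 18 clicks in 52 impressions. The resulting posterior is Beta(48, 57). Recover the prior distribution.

Beta(30, 23)

Under Beta–binomial conjugacy the posterior parameters are (α+s, β+f).
So α = 48 − 18 = 30 and β = 57 − 34 = 23.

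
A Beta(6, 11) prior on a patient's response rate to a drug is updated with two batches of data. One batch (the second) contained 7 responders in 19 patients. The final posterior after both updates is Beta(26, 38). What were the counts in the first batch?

Because Beta–binomial updating is additive in the counts, the combined data contributed (α_post−α_prior, β_post−β_prior) successes and failures.
Total across both batches: 26−6=20 responders, 38−11=27 non-responders.
Subtract the second batch: 20−7=13 responders and 27−12=15 non-responders.

13 responders and 15 non-responders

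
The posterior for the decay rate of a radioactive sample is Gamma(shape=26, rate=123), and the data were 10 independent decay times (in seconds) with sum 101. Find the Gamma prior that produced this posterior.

Gamma(shape=16, rate=22)

Gamma–exponential conjugacy: posterior shape = α + n, posterior rate = β + Σtᵢ.
So α = 26 − 10 = 16 and β = 123 − 101 = 22.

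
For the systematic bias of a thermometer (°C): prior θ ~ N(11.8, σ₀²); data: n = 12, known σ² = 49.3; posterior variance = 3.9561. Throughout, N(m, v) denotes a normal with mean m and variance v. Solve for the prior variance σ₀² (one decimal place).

For the Normal–Normal model with known σ², precisions add: τ_n = τ₀ + n/σ².
So 1/σ₀² = 1/3.9561 − 12/49.3 = 0.252774 − 0.243408 = 0.009366.
Hence σ₀² = 1/0.009366 ≈ 106.8.

σ₀² = 106.8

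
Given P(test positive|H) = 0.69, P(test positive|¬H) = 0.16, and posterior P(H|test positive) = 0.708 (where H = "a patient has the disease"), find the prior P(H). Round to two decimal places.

P(H) = 0.36

In odds form, posterior odds = prior odds × likelihood ratio, so prior odds = posterior odds ÷ LR.
Posterior odds = 0.708/(1−0.708) = 2.4247. LR = 0.69/0.16 = 4.3125.
Prior odds = 2.4247/4.3125 = 0.5622, so P(H) = 0.5622/(1+0.5622) ≈ 0.36.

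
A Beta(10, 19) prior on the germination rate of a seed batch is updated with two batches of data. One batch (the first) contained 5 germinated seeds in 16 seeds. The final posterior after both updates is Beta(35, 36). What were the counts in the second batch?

Because Beta–binomial updating is additive in the counts, the combined data contributed (α_post−α_prior, β_post−β_prior) successes and failures.
Total across both batches: 35−10=25 germinated seeds, 36−19=17 non-germinating seeds.
Subtract the first batch: 25−5=20 germinated seeds and 17−11=6 non-germinating seeds.

20 germinated seeds and 6 non-germinating seeds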